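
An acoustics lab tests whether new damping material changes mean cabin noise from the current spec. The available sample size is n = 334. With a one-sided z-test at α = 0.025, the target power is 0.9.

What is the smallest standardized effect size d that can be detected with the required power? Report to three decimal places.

d ≈ 0.177

Need Φ(δ − 1.960) = 0.9, so δ = 1.960 + 1.282 = 3.242.
δ = d·√n ⇒ d = δ/√n = 3.242/√334 = 0.1774.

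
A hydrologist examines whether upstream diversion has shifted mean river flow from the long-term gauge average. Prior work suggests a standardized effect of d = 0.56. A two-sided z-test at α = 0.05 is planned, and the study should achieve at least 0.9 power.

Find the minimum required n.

n = 34

For power 0.9 need Φ(δ − z_{0.025}) = 0.9, so δ = z_{0.025} + z_{0.10} = 1.960 + 1.282 = 3.242.
(The Φ(−δ − z_{α/2}) term is vanishingly small for δ > 0 and is dropped in the standard sample-size formula.)
δ = d·√n ⇒ n = (δ/d)² = (3.242 / 0.56)² = 33.51.
Rounding up, n = 34.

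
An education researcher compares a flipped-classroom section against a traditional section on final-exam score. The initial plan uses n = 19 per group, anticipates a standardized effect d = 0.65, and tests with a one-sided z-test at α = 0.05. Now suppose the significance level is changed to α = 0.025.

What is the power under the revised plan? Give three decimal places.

δ = d·√(n/2) = 0.65 × √(19/2) = 2.0034 (unchanged). New critical value: z_{0.025} = 1.960.
Revised power = P(Z > 1.960 − δ) = Φ(0.043) = 0.5173.

Power ≈ 0.517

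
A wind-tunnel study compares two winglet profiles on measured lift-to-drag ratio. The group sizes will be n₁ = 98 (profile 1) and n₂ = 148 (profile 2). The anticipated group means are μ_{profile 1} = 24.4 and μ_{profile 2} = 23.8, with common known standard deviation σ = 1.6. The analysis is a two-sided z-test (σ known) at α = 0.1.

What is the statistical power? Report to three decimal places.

Power ≈ 0.892

Standardized effect: d = |μ_{profile 1} − μ_{profile 2}| / σ = |24.4 − 23.8| / 1.6 = 0.3750
Noncentrality parameter: λ = d / √(1/n₁ + 1/n₂) = 0.3750 / √(1/98 + 1/148) = 2.8794
Critical value for a two-sided test at α = 0.1: z_{α/2} = 1.645.
Power = Φ(λ − 1.645) + Φ(−λ − 1.645) = Φ(1.235) + Φ(-4.524) = 0.8915 + 0.0000 = 0.8915.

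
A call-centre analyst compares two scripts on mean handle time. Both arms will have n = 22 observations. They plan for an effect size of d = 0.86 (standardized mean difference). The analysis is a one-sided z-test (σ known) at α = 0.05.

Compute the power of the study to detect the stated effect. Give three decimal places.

Noncentrality parameter: λ = d·√(n/2) = 0.86 × √(22/2) = 2.8523
Critical value for a one-sided test at α = 0.05: z_α = 1.645.
Power = P(Z > 1.645 − λ) = Φ(1.207) = 0.8864.

Power ≈ 0.886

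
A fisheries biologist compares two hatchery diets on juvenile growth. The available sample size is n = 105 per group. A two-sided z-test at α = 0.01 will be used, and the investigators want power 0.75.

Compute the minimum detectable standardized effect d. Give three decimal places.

d ≈ 0.449

Required noncentrality: δ = z_{0.005} + z_{0.25} = 2.576 + 0.674 = 3.250.
(Lower-tail contribution to power is negligible for δ > 0.)
δ = d·√(n/2) ⇒ d = δ/√(n/2) = 3.250/√(105/2) = 0.4486.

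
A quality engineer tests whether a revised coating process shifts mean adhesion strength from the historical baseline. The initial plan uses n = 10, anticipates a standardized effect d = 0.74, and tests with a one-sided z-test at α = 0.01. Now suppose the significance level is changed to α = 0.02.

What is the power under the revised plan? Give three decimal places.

Power ≈ 0.613

δ = d·√n = 0.74 × √10 = 2.3401 (unchanged). New critical value: z_{0.02} = 2.054.
Revised power = Φ(δ − 2.054) = Φ(0.286) = 0.6127.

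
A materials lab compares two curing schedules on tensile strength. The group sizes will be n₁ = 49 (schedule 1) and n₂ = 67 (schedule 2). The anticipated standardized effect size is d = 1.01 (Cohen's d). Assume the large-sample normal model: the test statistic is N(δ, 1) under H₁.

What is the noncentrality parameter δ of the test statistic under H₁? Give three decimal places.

δ = d / √(1/n₁ + 1/n₂) = 1.01 / √(1/49 + 1/67) = 5.3731

δ ≈ 5.373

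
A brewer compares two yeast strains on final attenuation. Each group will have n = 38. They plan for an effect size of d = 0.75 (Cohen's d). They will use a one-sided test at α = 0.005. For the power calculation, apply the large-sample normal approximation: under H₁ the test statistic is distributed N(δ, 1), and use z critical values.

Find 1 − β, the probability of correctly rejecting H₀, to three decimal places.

Noncentrality parameter: δ = d·√(n/2) = 0.75 × √(38/2) = 3.2692
Critical value for a one-sided test at α = 0.005: z_α = 2.576.
Power = Φ(δ − 2.576) = Φ(0.693) = 0.7560.

Power ≈ 0.756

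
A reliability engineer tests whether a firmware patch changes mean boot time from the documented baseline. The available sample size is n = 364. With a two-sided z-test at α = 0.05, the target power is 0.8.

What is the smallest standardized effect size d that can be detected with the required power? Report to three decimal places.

Required noncentrality: δ = z_{0.025} + z_{0.20} = 1.960 + 0.842 = 2.802.
(Lower-tail contribution to power is negligible for δ > 0.)
δ = d·√n ⇒ d = δ/√n = 2.802/√364 = 0.1468.

d ≈ 0.147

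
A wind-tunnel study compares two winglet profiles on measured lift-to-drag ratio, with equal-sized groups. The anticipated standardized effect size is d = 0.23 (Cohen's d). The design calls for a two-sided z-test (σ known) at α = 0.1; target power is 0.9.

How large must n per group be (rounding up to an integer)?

For power 0.9 need Φ(δ − z_{0.05}) = 0.9, so δ = z_{0.05} + z_{0.10} = 1.645 + 1.282 = 2.926.
(For δ > 0 the lower-tail rejection region contributes negligibly to power, so the one-term inversion is standard.)
δ = d·√(n/2) ⇒ n = 2(δ/d)² = 2 × (2.926 / 0.23)² = 323.77.
Round up to the next whole unit.

n = 324 per group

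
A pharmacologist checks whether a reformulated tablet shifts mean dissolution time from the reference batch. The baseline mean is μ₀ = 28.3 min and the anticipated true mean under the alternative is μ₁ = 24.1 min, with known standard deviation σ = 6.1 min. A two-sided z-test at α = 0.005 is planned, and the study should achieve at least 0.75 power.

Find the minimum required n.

Standardized effect: d = |μ₁ − μ₀| / σ = |24.1 − 28.3| / 6.1 = 0.6885
For power 0.75 need Φ(δ − z_{0.0025}) = 0.75, so δ = z_{0.0025} + z_{0.25} = 2.807 + 0.674 = 3.482.
(The Φ(−δ − z_{α/2}) term is vanishingly small for δ > 0 and is dropped in the standard sample-size formula.)
δ = d·√n ⇒ n = (δ/d)² = (3.482 / 0.6885)² = 25.57.
Round up to the next whole unit.

n = 26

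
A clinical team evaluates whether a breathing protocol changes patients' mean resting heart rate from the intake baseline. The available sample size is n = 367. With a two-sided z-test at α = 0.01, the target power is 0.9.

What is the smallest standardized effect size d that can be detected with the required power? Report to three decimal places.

Need Φ(δ − 2.576) = 0.9, so δ = 2.576 + 1.282 = 3.857.
(The second rejection-region term Φ(−δ − z_{α/2}) is negligible and dropped.)
δ = d·√n ⇒ d = δ/√n = 3.857/√367 = 0.2014.

d ≈ 0.201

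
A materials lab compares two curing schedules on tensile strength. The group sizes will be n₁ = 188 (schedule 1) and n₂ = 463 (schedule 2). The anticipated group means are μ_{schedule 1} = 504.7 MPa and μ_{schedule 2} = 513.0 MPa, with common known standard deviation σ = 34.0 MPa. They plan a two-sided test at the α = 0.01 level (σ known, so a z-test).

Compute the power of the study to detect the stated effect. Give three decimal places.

Power ≈ 0.598

Standardized effect: d = |μ_{schedule 1} − μ_{schedule 2}| / σ = |504.7 − 513.0| / 34.0 = 0.2441
Noncentrality parameter: λ = d / √(1/n₁ + 1/n₂) = 0.2441 / √(1/188 + 1/463) = 2.8228
Two-sided α = 0.01 → critical value z_{0.005} = 2.576.
Power = Φ(λ − 2.576) + Φ(−λ − 2.576) = Φ(0.247) + Φ(-5.399) = 0.5975 + 0.0000 = 0.5975.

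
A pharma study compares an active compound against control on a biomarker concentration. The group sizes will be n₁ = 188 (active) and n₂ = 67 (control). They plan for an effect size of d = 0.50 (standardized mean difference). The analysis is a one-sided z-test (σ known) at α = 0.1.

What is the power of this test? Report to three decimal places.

Noncentrality parameter: δ = d / √(1/n₁ + 1/n₂) = 0.50 / √(1/188 + 1/67) = 3.5141
One-sided α = 0.1 → critical value z_{0.1} = 1.282.
Power = Φ(δ − 1.282) = Φ(2.233) = 0.9872.

Power ≈ 0.987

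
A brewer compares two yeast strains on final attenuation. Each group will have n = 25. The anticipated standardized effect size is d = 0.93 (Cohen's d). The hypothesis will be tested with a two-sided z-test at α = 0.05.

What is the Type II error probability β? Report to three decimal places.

Noncentrality parameter: δ = d·√(n/2) = 0.93 × √(25/2) = 3.2880
Critical value for a two-sided test at α = 0.05: z_{α/2} = 1.960.
Power = Φ(δ − 1.960) + Φ(−δ − 1.960) = Φ(1.328) + Φ(-5.248) = 0.9079 + 0.0000 = 0.9079.
Type II error: β = 1 − power = 1 − 0.9079 = 0.0921.

β ≈ 0.092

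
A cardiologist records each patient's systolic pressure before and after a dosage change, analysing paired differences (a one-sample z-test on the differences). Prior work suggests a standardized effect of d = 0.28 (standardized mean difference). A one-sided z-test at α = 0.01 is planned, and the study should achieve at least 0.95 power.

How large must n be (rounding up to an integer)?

n = 202

For power 0.95 need Φ(δ − z_{0.01}) = 0.95, so δ = z_{0.01} + z_{0.05} = 2.326 + 1.645 = 3.971.
δ = d·√n ⇒ n = (δ/d)² = (3.971 / 0.28)² = 201.15.
Rounding up, n = 202.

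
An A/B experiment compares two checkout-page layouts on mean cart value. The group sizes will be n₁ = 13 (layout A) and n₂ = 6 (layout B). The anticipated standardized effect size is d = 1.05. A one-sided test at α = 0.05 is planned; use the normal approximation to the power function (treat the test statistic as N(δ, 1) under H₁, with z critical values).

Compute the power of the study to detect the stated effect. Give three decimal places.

Power ≈ 0.685

Noncentrality parameter: δ = d / √(1/n₁ + 1/n₂) = 1.05 / √(1/13 + 1/6) = 2.1275
Critical value for a one-sided test at α = 0.05: z_α = 1.645.
Power = Φ(δ − 1.645) = Φ(0.483) = 0.6853.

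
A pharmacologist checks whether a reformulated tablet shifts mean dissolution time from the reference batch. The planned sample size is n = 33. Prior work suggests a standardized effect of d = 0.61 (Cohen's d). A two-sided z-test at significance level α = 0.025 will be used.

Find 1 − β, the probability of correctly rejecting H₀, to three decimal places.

Power ≈ 0.897

Noncentrality parameter: δ = d·√n = 0.61 × √33 = 3.5042
Two-sided α = 0.025 → critical value z_{0.0125} = 2.241.
Power = Φ(δ − 2.241) + Φ(−δ − 2.241) = Φ(1.263) + Φ(-5.746) = 0.8967 + 0.0000 = 0.8967.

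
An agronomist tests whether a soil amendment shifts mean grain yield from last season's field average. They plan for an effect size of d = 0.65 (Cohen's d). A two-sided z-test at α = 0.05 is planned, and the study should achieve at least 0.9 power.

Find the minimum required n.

For power 0.9 need Φ(δ − z_{0.025}) = 0.9, so δ = z_{0.025} + z_{0.10} = 1.960 + 1.282 = 3.242.
(Ignoring the negligible lower-tail rejection probability gives the usual closed-form inversion.)
δ = d·√n ⇒ n = (δ/d)² = (3.242 / 0.65)² = 24.87.
Rounding up, n = 25.

n = 25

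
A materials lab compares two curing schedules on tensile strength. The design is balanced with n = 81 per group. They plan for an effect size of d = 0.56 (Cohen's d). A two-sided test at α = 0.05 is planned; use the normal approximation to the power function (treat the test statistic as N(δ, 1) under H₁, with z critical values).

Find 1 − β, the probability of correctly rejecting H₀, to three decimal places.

Power ≈ 0.946

Noncentrality parameter: δ = d·√(n/2) = 0.56 × √(81/2) = 3.5638
Two-sided α = 0.05 → critical value z_{0.025} = 1.960.
Power = Φ(δ − 1.960) + Φ(−δ − 1.960) = Φ(1.604) + Φ(-5.524) = 0.9456 + 0.0000 = 0.9456.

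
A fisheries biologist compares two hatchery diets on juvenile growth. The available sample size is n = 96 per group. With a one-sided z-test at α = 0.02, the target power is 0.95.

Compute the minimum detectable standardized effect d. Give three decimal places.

Need Φ(δ − 2.054) = 0.95, so δ = 2.054 + 1.645 = 3.699.
δ = d·√(n/2) ⇒ d = δ/√(n/2) = 3.699/√(96/2) = 0.5338.

d ≈ 0.534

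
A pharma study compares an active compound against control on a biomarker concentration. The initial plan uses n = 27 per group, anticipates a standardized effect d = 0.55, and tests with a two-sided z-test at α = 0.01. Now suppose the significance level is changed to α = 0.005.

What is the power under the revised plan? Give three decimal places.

Power ≈ 0.216

δ = d·√(n/2) = 0.55 × √(27/2) = 2.0208 (unchanged). New critical value: z_{0.0025} = 2.807.
Revised power = Φ(δ − 2.807) + Φ(−δ − 2.807) = Φ(-0.786) + Φ(-4.828) = 0.2159 + 0.0000 = 0.2159.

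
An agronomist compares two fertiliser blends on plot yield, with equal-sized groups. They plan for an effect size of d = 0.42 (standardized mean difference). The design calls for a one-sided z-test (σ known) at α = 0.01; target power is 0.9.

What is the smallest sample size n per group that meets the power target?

For power 0.9 need Φ(δ − z_{0.01}) = 0.9, so δ = z_{0.01} + z_{0.10} = 2.326 + 1.282 = 3.608.
δ = d·√(n/2) ⇒ n = 2(δ/d)² = 2 × (3.608 / 0.42)² = 147.58.
Rounding up, n = 148 per group.

n = 148 per group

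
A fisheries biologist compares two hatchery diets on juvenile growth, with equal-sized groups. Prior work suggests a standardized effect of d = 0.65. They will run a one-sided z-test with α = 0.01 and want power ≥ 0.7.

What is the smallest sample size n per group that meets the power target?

n = 39 per group

For power 0.7 need Φ(δ − z_{0.01}) = 0.7, so δ = z_{0.01} + z_{0.30} = 2.326 + 0.524 = 2.851.
δ = d·√(n/2) ⇒ n = 2(δ/d)² = 2 × (2.851 / 0.65)² = 38.47.
Rounding up, n = 39 per group.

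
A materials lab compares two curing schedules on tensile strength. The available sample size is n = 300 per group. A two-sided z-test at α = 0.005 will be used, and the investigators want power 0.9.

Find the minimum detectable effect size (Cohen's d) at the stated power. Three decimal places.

Required noncentrality: δ = z_{0.0025} + z_{0.10} = 2.807 + 1.282 = 4.089.
(Lower-tail contribution to power is negligible for δ > 0.)
δ = d·√(n/2) ⇒ d = δ/√(n/2) = 4.089/√(300/2) = 0.3338.

d ≈ 0.334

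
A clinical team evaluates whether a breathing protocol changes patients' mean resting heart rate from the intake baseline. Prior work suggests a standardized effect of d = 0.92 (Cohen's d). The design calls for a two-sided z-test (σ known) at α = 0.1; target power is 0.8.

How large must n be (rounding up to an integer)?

Set Φ(δ − 1.645) = 0.8; then δ − 1.645 = Φ⁻¹(0.8) = 0.842, giving δ = 2.486.
(The Φ(−δ − z_{α/2}) term is vanishingly small for δ > 0 and is dropped in the standard sample-size formula.)
δ = d·√n ⇒ n = (δ/d)² = (2.486 / 0.92)² = 7.30.
Round up to the next whole unit.

n = 8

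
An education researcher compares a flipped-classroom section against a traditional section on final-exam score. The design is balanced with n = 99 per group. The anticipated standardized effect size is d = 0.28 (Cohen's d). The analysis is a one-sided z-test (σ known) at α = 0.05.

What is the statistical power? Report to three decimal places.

Power ≈ 0.627

Noncentrality parameter: δ = d·√(n/2) = 0.28 × √(99/2) = 1.9700
One-sided α = 0.05 → critical value z_{0.05} = 1.645.
Power = Φ(δ − 1.645) = Φ(0.325) = 0.6275.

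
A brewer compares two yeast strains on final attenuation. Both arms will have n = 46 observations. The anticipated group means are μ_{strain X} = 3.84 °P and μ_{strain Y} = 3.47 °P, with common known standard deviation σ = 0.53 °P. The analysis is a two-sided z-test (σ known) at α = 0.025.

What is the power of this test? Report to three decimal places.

Standardized effect: d = |μ_{strain X} − μ_{strain Y}| / σ = |3.84 − 3.47| / 0.53 = 0.6981
Noncentrality parameter: δ = d·√(n/2) = 0.6981 × √(46/2) = 3.3480
Two-sided α = 0.025 → critical value z_{0.0125} = 2.241.
Power = Φ(δ − 2.241) + Φ(−δ − 2.241) = Φ(1.107) + Φ(-5.589) = 0.8658 + 0.0000 = 0.8658.

Power ≈ 0.866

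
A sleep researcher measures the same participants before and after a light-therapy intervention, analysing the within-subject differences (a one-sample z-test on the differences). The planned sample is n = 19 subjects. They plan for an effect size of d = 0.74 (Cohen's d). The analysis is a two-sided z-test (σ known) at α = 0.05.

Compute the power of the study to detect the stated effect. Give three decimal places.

Power ≈ 0.897

Noncentrality parameter: δ = d·√n = 0.74 × √19 = 3.2256
Two-sided α = 0.05 → critical value z_{0.025} = 1.960.
Power = Φ(δ − 1.960) + Φ(−δ − 1.960) = Φ(1.266) + Φ(-5.186) = 0.8972 + 0.0000 = 0.8972.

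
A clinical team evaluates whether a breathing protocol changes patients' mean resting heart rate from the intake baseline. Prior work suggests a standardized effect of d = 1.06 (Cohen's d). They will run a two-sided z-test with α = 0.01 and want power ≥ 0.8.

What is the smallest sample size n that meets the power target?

n = 11

For power 0.8 need Φ(δ − z_{0.005}) = 0.8, so δ = z_{0.005} + z_{0.20} = 2.576 + 0.842 = 3.417.
(For δ > 0 the lower-tail rejection region contributes negligibly to power, so the one-term inversion is standard.)
δ = d·√n ⇒ n = (δ/d)² = (3.417 / 1.06)² = 10.39.
Round up to the next whole unit.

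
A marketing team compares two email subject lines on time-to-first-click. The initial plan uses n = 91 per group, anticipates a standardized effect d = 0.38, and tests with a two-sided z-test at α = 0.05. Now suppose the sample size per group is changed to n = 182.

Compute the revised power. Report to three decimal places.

Power ≈ 0.952

With n = 182 per group: δ = d·√(n/2) = 0.38 × √(182/2) = 3.6250. Critical value z_{0.025} = 1.960.
Revised power = Φ(δ − 1.960) + Φ(−δ − 1.960) = Φ(1.665) + Φ(-5.585) = 0.9520 + 0.0000 = 0.9520.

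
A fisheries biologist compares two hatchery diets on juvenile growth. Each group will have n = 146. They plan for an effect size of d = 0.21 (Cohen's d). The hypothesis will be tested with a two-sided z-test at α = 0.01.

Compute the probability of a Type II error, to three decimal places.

β ≈ 0.783

Noncentrality parameter: δ = d·√(n/2) = 0.21 × √(146/2) = 1.7942
Critical value for a two-sided test at α = 0.01: z_{α/2} = 2.576.
Power = Φ(δ − 2.576) + Φ(−δ − 2.576) = Φ(-0.782) + Φ(-4.370) = 0.2172 + 0.0000 = 0.2172.
Type II error: β = 1 − power = 1 − 0.2172 = 0.7828.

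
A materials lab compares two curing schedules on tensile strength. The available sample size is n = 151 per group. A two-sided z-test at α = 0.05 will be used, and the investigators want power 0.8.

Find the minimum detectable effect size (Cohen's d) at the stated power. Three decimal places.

d ≈ 0.322

Need Φ(δ − 1.960) = 0.8, so δ = 1.960 + 0.842 = 2.802.
(The second rejection-region term Φ(−δ − z_{α/2}) is negligible and dropped.)
δ = d·√(n/2) ⇒ d = δ/√(n/2) = 2.802/√(151/2) = 0.3224.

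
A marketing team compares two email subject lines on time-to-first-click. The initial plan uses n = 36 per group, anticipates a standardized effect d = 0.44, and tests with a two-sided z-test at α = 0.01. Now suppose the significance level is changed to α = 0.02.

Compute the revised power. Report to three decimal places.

Power ≈ 0.323

δ = d·√(n/2) = 0.44 × √(36/2) = 1.8668 (unchanged). New critical value: z_{0.01} = 2.326.
Revised power = Φ(δ − 2.326) + Φ(−δ − 2.326) = Φ(-0.460) + Φ(-4.193) = 0.3229 + 0.0000 = 0.3229.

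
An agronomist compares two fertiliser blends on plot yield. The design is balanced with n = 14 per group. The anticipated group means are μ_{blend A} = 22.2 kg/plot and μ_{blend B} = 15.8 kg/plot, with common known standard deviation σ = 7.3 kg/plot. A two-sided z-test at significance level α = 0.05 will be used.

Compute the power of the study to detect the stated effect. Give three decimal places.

Standardized effect: d = |μ_{blend A} − μ_{blend B}| / σ = |22.2 − 15.8| / 7.3 = 0.8767
Noncentrality parameter: λ = d·√(n/2) = 0.8767 × √(14/2) = 2.3196
Critical value for a two-sided test at α = 0.05: z_{α/2} = 1.960.
Power = Φ(λ − 1.960) + Φ(−λ − 1.960) = Φ(0.360) + Φ(-4.280) = 0.6404 + 0.0000 = 0.6404.

Power ≈ 0.640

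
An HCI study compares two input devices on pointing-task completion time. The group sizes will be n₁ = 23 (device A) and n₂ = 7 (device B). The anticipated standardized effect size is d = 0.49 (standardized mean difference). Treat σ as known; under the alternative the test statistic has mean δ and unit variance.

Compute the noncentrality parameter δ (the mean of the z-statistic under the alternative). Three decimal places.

δ = d / √(1/n₁ + 1/n₂) = 0.49 / √(1/23 + 1/7) = 1.1351

δ ≈ 1.135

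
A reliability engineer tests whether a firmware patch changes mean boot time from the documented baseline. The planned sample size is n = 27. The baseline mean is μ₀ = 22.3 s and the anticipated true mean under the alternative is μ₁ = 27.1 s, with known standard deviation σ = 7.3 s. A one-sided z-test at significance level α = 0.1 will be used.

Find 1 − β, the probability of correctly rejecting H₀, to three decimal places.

Standardized effect: d = |μ₁ − μ₀| / σ = |27.1 − 22.3| / 7.3 = 0.6575
Noncentrality parameter: δ = d·√n = 0.6575 × √27 = 3.4166
One-sided α = 0.1 → critical value z_{0.1} = 1.282.
Power = Φ(δ − 1.282) = Φ(2.135) = 0.9836.

Power ≈ 0.984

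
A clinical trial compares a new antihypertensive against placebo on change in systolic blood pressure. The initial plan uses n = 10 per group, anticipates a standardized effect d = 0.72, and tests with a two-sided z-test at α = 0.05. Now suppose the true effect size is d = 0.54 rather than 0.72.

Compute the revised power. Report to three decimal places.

With d = 0.54: δ = d·√(n/2) = 0.54 × √(10/2) = 1.2075. Critical value z_{0.025} = 1.960.
Revised power = Φ(δ − 1.960) + Φ(−δ − 1.960) = Φ(-0.752) + Φ(-3.167) = 0.2259 + 0.0008 = 0.2266.

Power ≈ 0.227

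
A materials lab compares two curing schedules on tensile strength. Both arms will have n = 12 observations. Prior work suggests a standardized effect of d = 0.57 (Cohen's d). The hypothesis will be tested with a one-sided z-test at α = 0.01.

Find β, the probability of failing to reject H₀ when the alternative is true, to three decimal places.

β ≈ 0.824

Noncentrality parameter: λ = d·√(n/2) = 0.57 × √(12/2) = 1.3962
One-sided α = 0.01 → critical value z_{0.01} = 2.326.
Power = P(Z > 2.326 − λ) = Φ(-0.930) = 0.1761.
Type II error: β = 1 − power = 1 − 0.1761 = 0.8239.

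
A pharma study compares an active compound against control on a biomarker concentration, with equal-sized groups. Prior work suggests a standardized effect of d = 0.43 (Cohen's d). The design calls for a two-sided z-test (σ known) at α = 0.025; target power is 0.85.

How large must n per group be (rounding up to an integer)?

For power 0.85 need Φ(δ − z_{0.0125}) = 0.85, so δ = z_{0.0125} + z_{0.15} = 2.241 + 1.036 = 3.278.
(For δ > 0 the lower-tail rejection region contributes negligibly to power, so the one-term inversion is standard.)
δ = d·√(n/2) ⇒ n = 2(δ/d)² = 2 × (3.278 / 0.43)² = 116.22.
Rounding up, n = 117 per group.

n = 117 per group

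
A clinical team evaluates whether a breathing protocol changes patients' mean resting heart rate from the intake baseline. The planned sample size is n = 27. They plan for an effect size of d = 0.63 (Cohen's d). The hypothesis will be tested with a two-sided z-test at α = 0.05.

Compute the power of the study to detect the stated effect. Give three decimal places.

Power ≈ 0.906

Noncentrality parameter: δ = d·√n = 0.63 × √27 = 3.2736
Two-sided α = 0.05 → critical value z_{0.025} = 1.960.
Power = Φ(δ − 1.960) + Φ(−δ − 1.960) = Φ(1.314) + Φ(-5.234) = 0.9055 + 0.0000 = 0.9055.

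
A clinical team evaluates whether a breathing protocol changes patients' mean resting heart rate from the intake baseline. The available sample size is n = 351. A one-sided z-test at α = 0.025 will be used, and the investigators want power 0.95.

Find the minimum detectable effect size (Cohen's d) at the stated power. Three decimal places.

d ≈ 0.192

Required noncentrality: δ = z_{0.025} + z_{0.05} = 1.960 + 1.645 = 3.605.
δ = d·√n ⇒ d = δ/√n = 3.605/√351 = 0.1924.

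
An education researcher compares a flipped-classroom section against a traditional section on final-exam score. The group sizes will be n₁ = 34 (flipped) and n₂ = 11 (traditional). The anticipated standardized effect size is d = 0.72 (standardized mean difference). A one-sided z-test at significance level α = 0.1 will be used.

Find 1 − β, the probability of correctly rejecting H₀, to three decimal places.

Noncentrality parameter: δ = d / √(1/n₁ + 1/n₂) = 0.72 / √(1/34 + 1/11) = 2.0757
Critical value for a one-sided test at α = 0.1: z_α = 1.282.
Power = Φ(δ − 1.282) = Φ(0.794) = 0.7864.

Power ≈ 0.786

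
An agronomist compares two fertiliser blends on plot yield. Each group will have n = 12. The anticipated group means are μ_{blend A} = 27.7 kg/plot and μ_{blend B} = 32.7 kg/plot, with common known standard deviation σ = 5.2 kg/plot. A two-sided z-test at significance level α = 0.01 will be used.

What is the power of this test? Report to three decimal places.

Power ≈ 0.413

Standardized effect: d = |μ_{blend A} − μ_{blend B}| / σ = |27.7 − 32.7| / 5.2 = 0.9615
Noncentrality parameter: δ = d·√(n/2) = 0.9615 × √(12/2) = 2.3553
Two-sided α = 0.01 → critical value z_{0.005} = 2.576.
Power = Φ(δ − 2.576) + Φ(−δ − 2.576) = Φ(-0.221) + Φ(-4.931) = 0.4127 + 0.0000 = 0.4127.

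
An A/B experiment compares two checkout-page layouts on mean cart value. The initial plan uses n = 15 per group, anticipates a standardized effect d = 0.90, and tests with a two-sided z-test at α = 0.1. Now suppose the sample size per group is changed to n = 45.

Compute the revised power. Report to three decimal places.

Power ≈ 0.996

With n = 45 per group: δ = d·√(n/2) = 0.90 × √(45/2) = 4.2691. Critical value z_{0.05} = 1.645.
Revised power = Φ(δ − 1.645) + Φ(−δ − 1.645) = Φ(2.624) + Φ(-5.914) = 0.9957 + 0.0000 = 0.9957.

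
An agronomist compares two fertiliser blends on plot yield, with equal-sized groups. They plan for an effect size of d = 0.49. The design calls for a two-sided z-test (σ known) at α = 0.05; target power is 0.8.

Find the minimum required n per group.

For power 0.8 need Φ(δ − z_{0.025}) = 0.8, so δ = z_{0.025} + z_{0.20} = 1.960 + 0.842 = 2.802.
(Ignoring the negligible lower-tail rejection probability gives the usual closed-form inversion.)
δ = d·√(n/2) ⇒ n = 2(δ/d)² = 2 × (2.802 / 0.49)² = 65.38.
Rounding up, n = 66 per group.

n = 66 per group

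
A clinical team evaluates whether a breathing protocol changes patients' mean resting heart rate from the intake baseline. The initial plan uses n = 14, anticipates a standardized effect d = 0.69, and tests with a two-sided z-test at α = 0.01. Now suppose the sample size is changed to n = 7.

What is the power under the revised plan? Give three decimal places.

With n = 7: δ = d·√n = 0.69 × √7 = 1.8256. Critical value z_{0.005} = 2.576.
Revised power = Φ(δ − 2.576) + Φ(−δ − 2.576) = Φ(-0.750) + Φ(-4.401) = 0.2265 + 0.0000 = 0.2266.

Power ≈ 0.227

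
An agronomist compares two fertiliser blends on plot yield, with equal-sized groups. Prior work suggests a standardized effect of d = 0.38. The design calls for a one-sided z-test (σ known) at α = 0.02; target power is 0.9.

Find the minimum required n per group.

Set Φ(δ − 2.054) = 0.9; then δ − 2.054 = Φ⁻¹(0.9) = 1.282, giving δ = 3.335.
δ = d·√(n/2) ⇒ n = 2(δ/d)² = 2 × (3.335 / 0.38)² = 154.08.
Rounding up, n = 155 per group.

n = 155 per group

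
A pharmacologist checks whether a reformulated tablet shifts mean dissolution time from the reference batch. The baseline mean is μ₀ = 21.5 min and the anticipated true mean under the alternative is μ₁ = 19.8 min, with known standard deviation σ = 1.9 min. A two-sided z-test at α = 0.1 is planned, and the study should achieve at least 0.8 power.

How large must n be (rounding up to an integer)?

Standardized effect: d = |μ₁ − μ₀| / σ = |19.8 − 21.5| / 1.9 = 0.8947
For power 0.8 need Φ(δ − z_{0.05}) = 0.8, so δ = z_{0.05} + z_{0.20} = 1.645 + 0.842 = 2.486.
(For δ > 0 the lower-tail rejection region contributes negligibly to power, so the one-term inversion is standard.)
δ = d·√n ⇒ n = (δ/d)² = (2.486 / 0.8947)² = 7.72.
Rounding up, n = 8.

n = 8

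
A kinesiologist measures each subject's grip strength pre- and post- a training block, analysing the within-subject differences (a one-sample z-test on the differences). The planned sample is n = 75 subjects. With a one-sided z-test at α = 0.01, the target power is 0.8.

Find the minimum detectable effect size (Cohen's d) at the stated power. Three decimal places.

Required noncentrality: δ = z_{0.01} + z_{0.20} = 2.326 + 0.842 = 3.168.
δ = d·√n ⇒ d = δ/√n = 3.168/√75 = 0.3658.

d ≈ 0.366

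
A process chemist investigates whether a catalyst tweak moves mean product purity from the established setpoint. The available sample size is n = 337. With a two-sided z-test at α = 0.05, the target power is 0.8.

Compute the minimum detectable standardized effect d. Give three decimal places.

Required noncentrality: δ = z_{0.025} + z_{0.20} = 1.960 + 0.842 = 2.802.
(The second rejection-region term Φ(−δ − z_{α/2}) is negligible and dropped.)
δ = d·√n ⇒ d = δ/√n = 2.802/√337 = 0.1526.

d ≈ 0.153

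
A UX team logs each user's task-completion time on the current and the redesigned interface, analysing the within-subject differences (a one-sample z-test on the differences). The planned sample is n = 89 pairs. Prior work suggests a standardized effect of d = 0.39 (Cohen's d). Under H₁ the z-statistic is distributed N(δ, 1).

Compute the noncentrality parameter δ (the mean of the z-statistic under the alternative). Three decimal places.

δ ≈ 3.679

The noncentrality parameter scales effect size by the design's sample-size factor: δ = d·√n = 0.39 × √89 = 3.6793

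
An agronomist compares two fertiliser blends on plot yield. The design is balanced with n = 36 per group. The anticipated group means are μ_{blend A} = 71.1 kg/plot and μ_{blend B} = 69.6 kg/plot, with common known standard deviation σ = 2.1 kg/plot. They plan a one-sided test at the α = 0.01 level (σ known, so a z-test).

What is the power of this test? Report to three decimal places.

Standardized effect: d = |μ_{blend A} − μ_{blend B}| / σ = |71.1 − 69.6| / 2.1 = 0.7143
Noncentrality parameter: λ = d·√(n/2) = 0.7143 × √(36/2) = 3.0305
Critical value for a one-sided test at α = 0.01: z_α = 2.326.
Power = P(Z > 2.326 − λ) = Φ(0.704) = 0.7593.

Power ≈ 0.759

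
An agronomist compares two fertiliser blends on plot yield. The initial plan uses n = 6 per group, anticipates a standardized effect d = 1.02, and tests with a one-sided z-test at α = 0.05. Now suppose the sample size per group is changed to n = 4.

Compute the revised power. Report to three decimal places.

Power ≈ 0.420

With n = 4 per group: δ = d·√(n/2) = 1.02 × √(4/2) = 1.4425. Critical value z_{0.05} = 1.645.
Revised power = P(Z > 1.645 − δ) = Φ(-0.202) = 0.4198.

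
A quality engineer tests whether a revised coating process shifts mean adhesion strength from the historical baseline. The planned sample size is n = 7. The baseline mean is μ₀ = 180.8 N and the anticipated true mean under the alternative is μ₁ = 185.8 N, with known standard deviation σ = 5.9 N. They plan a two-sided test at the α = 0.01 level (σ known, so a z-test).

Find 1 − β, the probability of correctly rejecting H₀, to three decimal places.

Power ≈ 0.369

Standardized effect: d = |μ₁ − μ₀| / σ = |185.8 − 180.8| / 5.9 = 0.8475
Noncentrality parameter: δ = d·√n = 0.8475 × √7 = 2.2422
Critical value for a two-sided test at α = 0.01: z_{α/2} = 2.576.
Power = Φ(δ − 2.576) + Φ(−δ − 2.576) = Φ(-0.334) + Φ(-4.818) = 0.3693 + 0.0000 = 0.3693.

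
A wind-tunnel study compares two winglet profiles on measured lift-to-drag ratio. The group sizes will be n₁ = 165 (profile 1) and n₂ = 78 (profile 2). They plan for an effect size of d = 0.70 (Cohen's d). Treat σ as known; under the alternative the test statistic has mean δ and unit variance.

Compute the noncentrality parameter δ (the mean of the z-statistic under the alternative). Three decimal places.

δ = d / √(1/n₁ + 1/n₂) = 0.70 / √(1/165 + 1/78) = 5.0943

δ ≈ 5.094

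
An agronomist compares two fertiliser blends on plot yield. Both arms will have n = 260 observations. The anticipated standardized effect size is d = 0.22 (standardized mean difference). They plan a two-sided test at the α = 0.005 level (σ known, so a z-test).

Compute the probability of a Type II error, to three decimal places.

β ≈ 0.617

Noncentrality parameter: δ = d·√(n/2) = 0.22 × √(260/2) = 2.5084
Critical value for a two-sided test at α = 0.005: z_{α/2} = 2.807.
Power = Φ(δ − 2.807) + Φ(−δ − 2.807) = Φ(-0.299) + Φ(-5.315) = 0.3826 + 0.0000 = 0.3826.
Type II error: β = 1 − power = 1 − 0.3826 = 0.6174.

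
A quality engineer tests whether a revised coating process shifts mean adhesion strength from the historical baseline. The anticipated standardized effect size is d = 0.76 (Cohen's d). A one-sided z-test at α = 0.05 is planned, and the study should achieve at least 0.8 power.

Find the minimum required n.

Set Φ(δ − 1.645) = 0.8; then δ − 1.645 = Φ⁻¹(0.8) = 0.842, giving δ = 2.486.
δ = d·√n ⇒ n = (δ/d)² = (2.486 / 0.76)² = 10.70.
Round up to the next whole unit.

n = 11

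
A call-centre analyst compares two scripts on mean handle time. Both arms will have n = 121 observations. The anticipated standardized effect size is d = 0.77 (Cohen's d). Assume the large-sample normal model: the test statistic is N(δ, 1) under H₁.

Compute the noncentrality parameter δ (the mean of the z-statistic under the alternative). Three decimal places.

δ = d·√(n/2) = 0.77 × √(121/2) = 5.9892

δ ≈ 5.989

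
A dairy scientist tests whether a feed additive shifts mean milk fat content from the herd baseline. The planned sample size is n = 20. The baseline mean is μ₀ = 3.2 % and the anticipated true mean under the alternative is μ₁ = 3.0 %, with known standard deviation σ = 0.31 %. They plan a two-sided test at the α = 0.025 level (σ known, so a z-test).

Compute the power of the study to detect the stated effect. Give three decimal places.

Power ≈ 0.740

Standardized effect: d = |μ₁ − μ₀| / σ = |3.0 − 3.2| / 0.31 = 0.6452
Noncentrality parameter: δ = d·√n = 0.6452 × √20 = 2.8852
Two-sided α = 0.025 → critical value z_{0.0125} = 2.241.
Power = Φ(δ − 2.241) + Φ(−δ − 2.241) = Φ(0.644) + Φ(-5.127) = 0.7402 + 0.0000 = 0.7402.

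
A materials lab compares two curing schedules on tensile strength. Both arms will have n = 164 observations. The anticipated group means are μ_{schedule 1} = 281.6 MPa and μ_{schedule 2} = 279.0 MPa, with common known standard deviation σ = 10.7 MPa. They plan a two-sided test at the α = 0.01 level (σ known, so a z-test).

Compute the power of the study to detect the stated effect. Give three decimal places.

Power ≈ 0.354

Standardized effect: d = |μ_{schedule 1} − μ_{schedule 2}| / σ = |281.6 − 279.0| / 10.7 = 0.2430
Noncentrality parameter: δ = d·√(n/2) = 0.2430 × √(164/2) = 2.2004
Critical value for a two-sided test at α = 0.01: z_{α/2} = 2.576.
Power = Φ(δ − 2.576) + Φ(−δ − 2.576) = Φ(-0.375) + Φ(-4.776) = 0.3537 + 0.0000 = 0.3537.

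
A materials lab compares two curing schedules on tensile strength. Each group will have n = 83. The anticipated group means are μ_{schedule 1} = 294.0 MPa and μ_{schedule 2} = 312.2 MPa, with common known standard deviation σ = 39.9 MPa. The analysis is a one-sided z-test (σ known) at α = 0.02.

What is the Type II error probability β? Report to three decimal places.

β ≈ 0.188

Standardized effect: d = |μ_{schedule 1} − μ_{schedule 2}| / σ = |294.0 − 312.2| / 39.9 = 0.4561
Noncentrality parameter: δ = d·√(n/2) = 0.4561 × √(83/2) = 2.9385
One-sided α = 0.02 → critical value z_{0.02} = 2.054.
Power = P(Z > 2.054 − δ) = Φ(0.885) = 0.8118.
Type II error: β = 1 − power = 1 − 0.8118 = 0.1882.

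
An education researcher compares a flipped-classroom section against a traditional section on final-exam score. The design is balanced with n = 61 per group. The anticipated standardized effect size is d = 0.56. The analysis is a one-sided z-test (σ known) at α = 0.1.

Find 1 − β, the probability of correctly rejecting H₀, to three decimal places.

Power ≈ 0.965

Noncentrality parameter: δ = d·√(n/2) = 0.56 × √(61/2) = 3.0927
One-sided α = 0.1 → critical value z_{0.1} = 1.282.
Power = P(Z > 1.282 − δ) = Φ(1.811) = 0.9649.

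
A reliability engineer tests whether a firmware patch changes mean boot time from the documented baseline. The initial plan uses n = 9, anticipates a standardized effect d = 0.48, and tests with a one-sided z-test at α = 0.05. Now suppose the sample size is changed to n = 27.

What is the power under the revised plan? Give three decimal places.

Power ≈ 0.802

With n = 27: δ = d·√n = 0.48 × √27 = 2.4942. Critical value z_{0.05} = 1.645.
Revised power = P(Z > 1.645 − δ) = Φ(0.849) = 0.8021.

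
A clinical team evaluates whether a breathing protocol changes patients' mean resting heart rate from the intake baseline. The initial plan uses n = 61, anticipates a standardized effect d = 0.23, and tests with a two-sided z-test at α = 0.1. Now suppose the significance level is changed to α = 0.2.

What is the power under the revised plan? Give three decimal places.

δ = d·√n = 0.23 × √61 = 1.7964 (unchanged). New critical value: z_{0.1} = 1.282.
Revised power = Φ(δ − 1.282) + Φ(−δ − 1.282) = Φ(0.515) + Φ(-3.078) = 0.6967 + 0.0010 = 0.6977.

Power ≈ 0.698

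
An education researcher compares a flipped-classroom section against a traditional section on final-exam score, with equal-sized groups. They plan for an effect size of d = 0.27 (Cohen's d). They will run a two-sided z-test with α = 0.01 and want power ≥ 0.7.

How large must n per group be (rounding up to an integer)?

n = 264 per group

Set Φ(δ − 2.576) = 0.7; then δ − 2.576 = Φ⁻¹(0.7) = 0.524, giving δ = 3.100.
(The Φ(−δ − z_{α/2}) term is vanishingly small for δ > 0 and is dropped in the standard sample-size formula.)
δ = d·√(n/2) ⇒ n = 2(δ/d)² = 2 × (3.100 / 0.27)² = 263.69.
Rounding up, n = 264 per group.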